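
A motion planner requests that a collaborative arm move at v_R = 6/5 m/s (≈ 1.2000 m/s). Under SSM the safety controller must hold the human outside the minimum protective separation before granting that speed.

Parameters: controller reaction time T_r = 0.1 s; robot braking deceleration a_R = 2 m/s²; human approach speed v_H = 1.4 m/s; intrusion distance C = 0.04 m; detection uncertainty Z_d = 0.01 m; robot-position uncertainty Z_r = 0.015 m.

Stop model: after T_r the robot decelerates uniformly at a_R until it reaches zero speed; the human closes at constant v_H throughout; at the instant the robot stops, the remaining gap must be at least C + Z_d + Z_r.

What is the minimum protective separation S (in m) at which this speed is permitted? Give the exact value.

S_min = 61/40 m = 1.5250 m

T_s = v_R/a_R = (6/5)/2 = 0.6000 s
reaction-phase robot travel = 1.2000·0.1000 = 0.1200 m
robot covers 1.2000·0.6000 − ½·2.0000·0.6000² = 0.3600 m while stopping
human closes 1.4000·0.7000 = 0.9800 m
margins: 0.0400+0.0100+0.0150 = 0.0650 m
S_min ≈ 0.1200+0.3600+0.9800+0.0650  ⇒  S_min = 61/40 m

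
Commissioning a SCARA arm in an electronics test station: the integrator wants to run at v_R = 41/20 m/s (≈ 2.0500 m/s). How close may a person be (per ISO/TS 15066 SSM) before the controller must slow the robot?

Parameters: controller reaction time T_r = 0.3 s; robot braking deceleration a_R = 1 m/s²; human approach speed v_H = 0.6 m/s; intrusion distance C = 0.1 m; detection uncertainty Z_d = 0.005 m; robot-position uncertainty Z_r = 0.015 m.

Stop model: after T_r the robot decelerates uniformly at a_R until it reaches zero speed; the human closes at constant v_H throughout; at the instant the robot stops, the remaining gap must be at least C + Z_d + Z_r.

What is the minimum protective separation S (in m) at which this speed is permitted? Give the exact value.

T_s = v_R/a_R = (41/20)/1 = 2.0500 s
robot covers v_R·T_r = 2.0500·0.3000 = 0.6150 m before braking
braking distance = 2.0500²/(2·1.0000) = 2.1012 m
human over T_r+T_s: 0.6000·(0.3000+2.0500) = 1.4100 m
margins: 0.1000+0.0050+0.0150 = 0.1200 m
S_min ≈ 0.6150+2.1012+1.4100+0.1200  ⇒  S_min = 3397/800 m

S_min = 3397/800 m = 4.2462 m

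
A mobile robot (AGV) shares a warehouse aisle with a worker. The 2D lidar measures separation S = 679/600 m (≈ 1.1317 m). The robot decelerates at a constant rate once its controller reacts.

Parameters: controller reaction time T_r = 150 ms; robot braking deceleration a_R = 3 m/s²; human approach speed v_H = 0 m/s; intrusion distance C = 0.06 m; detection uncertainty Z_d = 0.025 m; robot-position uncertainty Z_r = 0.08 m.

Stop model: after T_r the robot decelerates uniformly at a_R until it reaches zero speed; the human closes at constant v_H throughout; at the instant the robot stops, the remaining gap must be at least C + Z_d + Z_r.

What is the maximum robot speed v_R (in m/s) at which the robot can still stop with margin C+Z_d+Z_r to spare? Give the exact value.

v_R_max = 2 m/s = 2.0000 m/s

at the boundary: (1/6)·v² + (3/20)·v + (-29/30) = 0
  disc = (3/20)² − 4·(1/6)·(-29/30) = 2401/3600 ; √disc = 49/60
  v_R = (−(3/20) + 49/60) / (2·(1/6)) = 2 m/s
check:
T_s = v_R/a_R = 2/3 = 0.6667 s
robot in T_r: 2.0000·0.1500 = 0.3000 m
robot covers 2.0000·0.6667 − ½·3.0000·0.6667² = 0.6667 m while stopping
person approaches 0.0000·(0.1500+0.6667) = 0.0000 m
C+Z_d+Z_r = 0.0600+0.0250+0.0800 = 0.1650 m
sum ≈ 0.3000+0.6667+0.0000+0.1650 ≈ 1.1317 m = S ✓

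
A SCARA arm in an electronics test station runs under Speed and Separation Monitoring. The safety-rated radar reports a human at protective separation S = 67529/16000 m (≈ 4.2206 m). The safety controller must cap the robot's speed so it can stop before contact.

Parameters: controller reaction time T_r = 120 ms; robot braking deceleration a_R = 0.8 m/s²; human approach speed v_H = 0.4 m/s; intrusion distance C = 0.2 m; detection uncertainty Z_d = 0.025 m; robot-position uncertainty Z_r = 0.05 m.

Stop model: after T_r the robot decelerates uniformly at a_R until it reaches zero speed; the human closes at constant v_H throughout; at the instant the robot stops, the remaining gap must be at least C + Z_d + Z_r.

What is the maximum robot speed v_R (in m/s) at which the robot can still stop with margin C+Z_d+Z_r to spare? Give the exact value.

v_R_max = 41/20 m/s = 2.0500 m/s

collect terms ⇒ (5/8)·v_R² + (31/50)·v_R + (-62361/16000) = 0
  disc = (31/50)² − 4·(5/8)·(-62361/16000) = 1620529/160000 ; √disc = 1273/400
  v_R = (−(31/50) + 1273/400) / (2·(5/8)) = 41/20 m/s
check:
stop time T_s = (41/20)/(4/5) = 2.5625 s
robot in T_r: 2.0500·0.1200 = 0.2460 m
robot under decel: 2.0500²/(2·0.8000) = 2.6266 m
human over T_r+T_s: 0.4000·(0.1200+2.5625) = 1.0730 m
C+Z_d+Z_r = 0.2000+0.0250+0.0500 = 0.2750 m
sum ≈ 0.2460+2.6266+1.0730+0.2750 ≈ 4.2206 m = S ✓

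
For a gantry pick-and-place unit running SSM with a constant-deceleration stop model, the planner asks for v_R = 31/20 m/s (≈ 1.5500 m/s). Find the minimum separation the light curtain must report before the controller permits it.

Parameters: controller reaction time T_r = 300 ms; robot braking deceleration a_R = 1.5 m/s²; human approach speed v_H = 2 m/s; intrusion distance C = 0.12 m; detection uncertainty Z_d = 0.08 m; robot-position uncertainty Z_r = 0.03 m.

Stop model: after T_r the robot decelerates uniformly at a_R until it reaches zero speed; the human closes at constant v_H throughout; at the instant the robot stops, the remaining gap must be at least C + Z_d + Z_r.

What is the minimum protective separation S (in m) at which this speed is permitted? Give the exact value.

stop time T_s = (31/20)/(3/2) = 1.0333 s
robot covers v_R·T_r = 1.5500·0.3000 = 0.4650 m before braking
robot covers 1.5500·1.0333 − ½·1.5000·1.0333² = 0.8008 m while stopping
person approaches 2.0000·(0.3000+1.0333) = 2.6667 m
residual clearance needed = 0.1200+0.0800+0.0300 = 0.2300 m
S_min ≈ 0.4650+0.8008+2.6667+0.2300  ⇒  S_min = 333/80 m

S_min = 333/80 m = 4.1625 m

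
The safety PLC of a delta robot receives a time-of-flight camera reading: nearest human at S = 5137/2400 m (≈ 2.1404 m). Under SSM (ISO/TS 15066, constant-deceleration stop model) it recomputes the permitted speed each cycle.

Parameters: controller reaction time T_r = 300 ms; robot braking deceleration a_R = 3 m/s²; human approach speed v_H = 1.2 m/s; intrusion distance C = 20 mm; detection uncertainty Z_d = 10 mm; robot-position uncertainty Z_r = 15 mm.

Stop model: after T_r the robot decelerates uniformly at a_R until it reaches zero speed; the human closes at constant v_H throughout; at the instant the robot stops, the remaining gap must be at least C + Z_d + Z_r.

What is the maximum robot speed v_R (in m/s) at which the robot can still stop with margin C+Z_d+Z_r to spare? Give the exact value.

v_R_max = 7/4 m/s = 1.7500 m/s

collect terms ⇒ (1/6)·v_R² + (7/10)·v_R + (-833/480) = 0
  disc = (7/10)² − 4·(1/6)·(-833/480) = 5929/3600 ; √disc = 77/60
  v_R = (−(7/10) + 77/60) / (2·(1/6)) = 7/4 m/s
check:
T_s = v_R/a_R = (7/4)/3 = 0.5833 s
robot covers v_R·T_r = 1.7500·0.3000 = 0.5250 m before braking
robot covers 1.7500·0.5833 − ½·3.0000·0.5833² = 0.5104 m while stopping
human closes 1.2000·0.8833 = 1.0600 m
margins: 0.0200+0.0100+0.0150 = 0.0450 m
sum ≈ 0.5250+0.5104+1.0600+0.0450 ≈ 2.1404 m = S ✓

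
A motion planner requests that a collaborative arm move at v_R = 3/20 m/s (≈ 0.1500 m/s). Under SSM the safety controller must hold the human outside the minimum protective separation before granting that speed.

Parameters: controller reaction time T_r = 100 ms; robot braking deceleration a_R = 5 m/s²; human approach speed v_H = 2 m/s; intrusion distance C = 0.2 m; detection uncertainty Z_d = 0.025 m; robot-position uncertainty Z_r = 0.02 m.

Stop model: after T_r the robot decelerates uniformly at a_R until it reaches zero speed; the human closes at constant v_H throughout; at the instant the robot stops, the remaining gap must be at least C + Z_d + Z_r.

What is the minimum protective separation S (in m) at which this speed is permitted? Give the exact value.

stop time T_s = (3/20)/5 = 0.0300 s
robot covers v_R·T_r = 0.1500·0.1000 = 0.0150 m before braking
robot covers 0.1500·0.0300 − ½·5.0000·0.0300² = 0.0022 m while stopping
human over T_r+T_s: 2.0000·(0.1000+0.0300) = 0.2600 m
C+Z_d+Z_r = 0.2000+0.0250+0.0200 = 0.2450 m
S_min ≈ 0.0150+0.0022+0.2600+0.2450  ⇒  S_min = 2089/4000 m

S_min = 2089/4000 m = 0.5222 m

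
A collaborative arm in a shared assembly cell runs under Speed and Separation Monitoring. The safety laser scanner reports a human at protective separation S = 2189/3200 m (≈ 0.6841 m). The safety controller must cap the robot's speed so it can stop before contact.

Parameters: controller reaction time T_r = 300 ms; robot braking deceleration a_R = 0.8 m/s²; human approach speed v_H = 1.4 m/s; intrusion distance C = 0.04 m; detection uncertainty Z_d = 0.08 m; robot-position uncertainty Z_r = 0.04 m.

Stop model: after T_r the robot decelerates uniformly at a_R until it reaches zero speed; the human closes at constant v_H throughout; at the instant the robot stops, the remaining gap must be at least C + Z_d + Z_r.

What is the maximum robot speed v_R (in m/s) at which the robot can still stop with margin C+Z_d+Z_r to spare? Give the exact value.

v_R_max = 1/20 m/s = 0.0500 m/s

collect terms ⇒ (5/8)·v_R² + (41/20)·v_R + (-333/3200) = 0
  disc = (41/20)² − 4·(5/8)·(-333/3200) = 28561/6400 ; √disc = 169/80
  v_R = (−(41/20) + 169/80) / (2·(5/8)) = 1/20 m/s
check:
T_s = v_R/a_R = (1/20)/(4/5) = 0.0625 s
robot covers v_R·T_r = 0.0500·0.3000 = 0.0150 m before braking
braking distance = 0.0500²/(2·0.8000) = 0.0016 m
human closes 1.4000·0.3625 = 0.5075 m
C+Z_d+Z_r = 0.0400+0.0800+0.0400 = 0.1600 m
sum ≈ 0.0150+0.0016+0.5075+0.1600 ≈ 0.6841 m = S ✓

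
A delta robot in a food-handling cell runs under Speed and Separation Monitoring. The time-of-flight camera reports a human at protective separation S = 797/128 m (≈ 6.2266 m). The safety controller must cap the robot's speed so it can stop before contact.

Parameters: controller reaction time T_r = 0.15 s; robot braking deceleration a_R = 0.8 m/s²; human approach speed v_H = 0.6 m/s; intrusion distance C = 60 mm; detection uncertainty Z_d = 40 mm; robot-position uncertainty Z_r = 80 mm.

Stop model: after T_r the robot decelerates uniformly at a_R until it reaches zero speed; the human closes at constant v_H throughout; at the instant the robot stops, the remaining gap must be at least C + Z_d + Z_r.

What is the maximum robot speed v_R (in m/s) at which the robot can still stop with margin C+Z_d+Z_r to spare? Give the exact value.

quadratic (5/8)·v² + (9/10)·v + (-19061/3200) = 0
  disc = (9/10)² − 4·(5/8)·(-19061/3200) = 100489/6400 ; √disc = 317/80
  v_R = (−(9/10) + 317/80) / (2·(5/8)) = 49/20 m/s
check:
T_s = v_R/a_R = (49/20)/(4/5) = 3.0625 s
reaction-phase robot travel = 2.4500·0.1500 = 0.3675 m
robot covers 2.4500·3.0625 − ½·0.8000·3.0625² = 3.7516 m while stopping
human closes 0.6000·3.2125 = 1.9275 m
margins: 0.0600+0.0400+0.0800 = 0.1800 m
sum ≈ 0.3675+3.7516+1.9275+0.1800 ≈ 6.2266 m = S ✓

v_R_max = 49/20 m/s = 2.4500 m/s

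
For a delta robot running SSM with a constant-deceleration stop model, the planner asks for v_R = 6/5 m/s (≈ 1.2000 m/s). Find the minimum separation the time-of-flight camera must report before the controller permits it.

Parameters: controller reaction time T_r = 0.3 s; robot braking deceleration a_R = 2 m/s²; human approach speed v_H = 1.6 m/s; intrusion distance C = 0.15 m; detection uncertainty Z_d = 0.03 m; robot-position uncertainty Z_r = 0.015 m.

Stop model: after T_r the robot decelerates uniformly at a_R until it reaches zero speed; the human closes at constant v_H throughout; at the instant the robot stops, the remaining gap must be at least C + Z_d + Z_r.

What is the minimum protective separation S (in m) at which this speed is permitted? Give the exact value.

S_min = 471/200 m = 2.3550 m

braking lasts T_s = (6/5)/2 = 0.6000 s
reaction-phase robot travel = 1.2000·0.3000 = 0.3600 m
robot covers 1.2000·0.6000 − ½·2.0000·0.6000² = 0.3600 m while stopping
person approaches 1.6000·(0.3000+0.6000) = 1.4400 m
residual clearance needed = 0.1500+0.0300+0.0150 = 0.1950 m
S_min ≈ 0.3600+0.3600+1.4400+0.1950  ⇒  S_min = 471/200 m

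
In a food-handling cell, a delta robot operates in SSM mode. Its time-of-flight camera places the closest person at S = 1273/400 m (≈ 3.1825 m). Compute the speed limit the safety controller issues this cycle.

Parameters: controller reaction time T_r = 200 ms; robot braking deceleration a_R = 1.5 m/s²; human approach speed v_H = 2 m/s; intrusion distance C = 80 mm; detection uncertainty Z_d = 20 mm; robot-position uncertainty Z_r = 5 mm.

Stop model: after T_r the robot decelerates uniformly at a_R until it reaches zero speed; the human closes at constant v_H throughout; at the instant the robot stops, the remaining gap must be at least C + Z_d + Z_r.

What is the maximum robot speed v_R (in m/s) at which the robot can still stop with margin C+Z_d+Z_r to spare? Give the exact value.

quadratic (1/3)·v² + (23/15)·v + (-1071/400) = 0
  disc = (23/15)² − 4·(1/3)·(-1071/400) = 5329/900 ; √disc = 73/30
  v_R = (−(23/15) + 73/30) / (2·(1/3)) = 27/20 m/s
check:
stop time T_s = (27/20)/(3/2) = 0.9000 s
reaction-phase robot travel = 1.3500·0.2000 = 0.2700 m
robot under decel: 1.3500²/(2·1.5000) = 0.6075 m
person approaches 2.0000·(0.2000+0.9000) = 2.2000 m
residual clearance needed = 0.0800+0.0200+0.0050 = 0.1050 m
sum ≈ 0.2700+0.6075+2.2000+0.1050 ≈ 3.1825 m = S ✓

v_R_max = 27/20 m/s = 1.3500 m/s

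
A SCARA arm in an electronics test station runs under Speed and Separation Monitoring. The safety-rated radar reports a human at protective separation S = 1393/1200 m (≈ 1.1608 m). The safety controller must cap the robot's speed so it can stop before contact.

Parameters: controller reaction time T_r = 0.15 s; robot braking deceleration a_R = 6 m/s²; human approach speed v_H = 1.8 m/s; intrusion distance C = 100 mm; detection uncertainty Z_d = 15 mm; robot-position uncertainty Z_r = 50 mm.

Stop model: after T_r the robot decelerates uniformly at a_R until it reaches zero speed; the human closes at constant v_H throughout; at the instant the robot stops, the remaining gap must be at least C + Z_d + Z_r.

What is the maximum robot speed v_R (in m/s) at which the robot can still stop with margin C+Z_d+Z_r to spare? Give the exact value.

collect terms ⇒ (1/12)·v_R² + (9/20)·v_R + (-871/1200) = 0
  disc = (9/20)² − 4·(1/12)·(-871/1200) = 4/9 ; √disc = 2/3
  v_R = (−(9/20) + 2/3) / (2·(1/12)) = 13/10 m/s
check:
T_s = v_R/a_R = (13/10)/6 = 0.2167 s
robot covers v_R·T_r = 1.3000·0.1500 = 0.1950 m before braking
robot covers 1.3000·0.2167 − ½·6.0000·0.2167² = 0.1408 m while stopping
person approaches 1.8000·(0.1500+0.2167) = 0.6600 m
margins: 0.1000+0.0150+0.0500 = 0.1650 m
sum ≈ 0.1950+0.1408+0.6600+0.1650 ≈ 1.1608 m = S ✓

v_R_max = 13/10 m/s = 1.3000 m/s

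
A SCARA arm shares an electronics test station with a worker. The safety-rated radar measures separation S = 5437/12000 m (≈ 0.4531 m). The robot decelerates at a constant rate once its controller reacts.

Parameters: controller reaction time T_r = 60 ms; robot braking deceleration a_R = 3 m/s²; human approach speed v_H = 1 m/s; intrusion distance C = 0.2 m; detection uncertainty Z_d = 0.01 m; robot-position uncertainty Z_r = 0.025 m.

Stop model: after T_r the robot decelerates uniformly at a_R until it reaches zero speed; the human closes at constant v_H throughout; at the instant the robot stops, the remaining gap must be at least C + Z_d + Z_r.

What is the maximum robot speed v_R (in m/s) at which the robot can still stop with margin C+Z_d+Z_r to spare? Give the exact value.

quadratic (1/6)·v² + (59/150)·v + (-1897/12000) = 0
  disc = (59/150)² − 4·(1/6)·(-1897/12000) = 2601/10000 ; √disc = 51/100
  v_R = (−(59/150) + 51/100) / (2·(1/6)) = 7/20 m/s
check:
braking lasts T_s = (7/20)/3 = 0.1167 s
reaction-phase robot travel = 0.3500·0.0600 = 0.0210 m
braking distance = 0.3500²/(2·3.0000) = 0.0204 m
person approaches 1.0000·(0.0600+0.1167) = 0.1767 m
margins: 0.2000+0.0100+0.0250 = 0.2350 m
sum ≈ 0.0210+0.0204+0.1767+0.2350 ≈ 0.4531 m = S ✓

v_R_max = 7/20 m/s = 0.3500 m/s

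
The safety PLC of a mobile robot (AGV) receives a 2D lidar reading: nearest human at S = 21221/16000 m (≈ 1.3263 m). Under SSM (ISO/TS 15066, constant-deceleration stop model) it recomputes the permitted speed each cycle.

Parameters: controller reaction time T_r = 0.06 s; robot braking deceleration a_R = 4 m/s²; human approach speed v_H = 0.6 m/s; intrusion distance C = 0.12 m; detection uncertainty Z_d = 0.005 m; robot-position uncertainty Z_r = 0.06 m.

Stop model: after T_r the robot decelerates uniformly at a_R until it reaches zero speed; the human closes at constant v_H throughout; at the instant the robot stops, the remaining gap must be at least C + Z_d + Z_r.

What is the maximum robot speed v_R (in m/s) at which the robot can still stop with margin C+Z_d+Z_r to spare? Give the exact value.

v_R_max = 9/4 m/s = 2.2500 m/s

quadratic (1/8)·v² + (21/100)·v + (-3537/3200) = 0
  disc = (21/100)² − 4·(1/8)·(-3537/3200) = 95481/160000 ; √disc = 309/400
  v_R = (−(21/100) + 309/400) / (2·(1/8)) = 9/4 m/s
check:
T_s = v_R/a_R = (9/4)/4 = 0.5625 s
robot in T_r: 2.2500·0.0600 = 0.1350 m
braking distance = 2.2500²/(2·4.0000) = 0.6328 m
human over T_r+T_s: 0.6000·(0.0600+0.5625) = 0.3735 m
margins: 0.1200+0.0050+0.0600 = 0.1850 m
sum ≈ 0.1350+0.6328+0.3735+0.1850 ≈ 1.3263 m = S ✓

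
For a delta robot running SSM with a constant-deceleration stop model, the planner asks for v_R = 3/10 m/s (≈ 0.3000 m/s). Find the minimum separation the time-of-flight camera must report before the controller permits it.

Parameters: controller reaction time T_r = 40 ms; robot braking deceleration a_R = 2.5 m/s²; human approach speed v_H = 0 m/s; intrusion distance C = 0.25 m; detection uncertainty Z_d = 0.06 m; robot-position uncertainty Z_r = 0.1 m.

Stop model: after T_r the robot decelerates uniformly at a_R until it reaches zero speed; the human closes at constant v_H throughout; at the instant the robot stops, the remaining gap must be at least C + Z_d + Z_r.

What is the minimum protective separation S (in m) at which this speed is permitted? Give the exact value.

S_min = 11/25 m = 0.4400 m

T_s = v_R/a_R = (3/10)/(5/2) = 0.1200 s
reaction-phase robot travel = 0.3000·0.0400 = 0.0120 m
robot covers 0.3000·0.1200 − ½·2.5000·0.1200² = 0.0180 m while stopping
person approaches 0.0000·(0.0400+0.1200) = 0.0000 m
margins: 0.2500+0.0600+0.1000 = 0.4100 m
S_min ≈ 0.0120+0.0180+0.0000+0.4100  ⇒  S_min = 11/25 m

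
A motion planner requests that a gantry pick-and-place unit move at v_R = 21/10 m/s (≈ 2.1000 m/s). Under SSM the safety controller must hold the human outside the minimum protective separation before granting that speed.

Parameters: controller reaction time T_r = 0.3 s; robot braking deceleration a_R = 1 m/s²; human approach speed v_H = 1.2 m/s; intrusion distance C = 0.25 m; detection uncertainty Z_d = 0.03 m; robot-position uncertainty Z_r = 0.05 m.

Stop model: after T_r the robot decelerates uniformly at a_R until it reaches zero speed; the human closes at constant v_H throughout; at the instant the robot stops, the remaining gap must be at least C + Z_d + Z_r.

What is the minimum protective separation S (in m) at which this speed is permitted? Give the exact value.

stop time T_s = (21/10)/1 = 2.1000 s
robot in T_r: 2.1000·0.3000 = 0.6300 m
braking distance = 2.1000²/(2·1.0000) = 2.2050 m
human over T_r+T_s: 1.2000·(0.3000+2.1000) = 2.8800 m
C+Z_d+Z_r = 0.2500+0.0300+0.0500 = 0.3300 m
S_min ≈ 0.6300+2.2050+2.8800+0.3300  ⇒  S_min = 1209/200 m

S_min = 1209/200 m = 6.0450 m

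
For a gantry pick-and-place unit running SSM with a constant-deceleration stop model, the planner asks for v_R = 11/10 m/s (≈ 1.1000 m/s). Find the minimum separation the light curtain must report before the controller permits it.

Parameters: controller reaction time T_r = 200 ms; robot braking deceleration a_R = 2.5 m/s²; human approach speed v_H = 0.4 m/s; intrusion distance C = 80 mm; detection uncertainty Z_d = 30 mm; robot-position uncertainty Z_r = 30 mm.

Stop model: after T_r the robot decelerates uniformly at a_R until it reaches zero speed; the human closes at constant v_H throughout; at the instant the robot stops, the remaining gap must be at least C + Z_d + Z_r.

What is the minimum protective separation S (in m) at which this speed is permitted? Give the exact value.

braking lasts T_s = (11/10)/(5/2) = 0.4400 s
robot in T_r: 1.1000·0.2000 = 0.2200 m
robot covers 1.1000·0.4400 − ½·2.5000·0.4400² = 0.2420 m while stopping
person approaches 0.4000·(0.2000+0.4400) = 0.2560 m
residual clearance needed = 0.0800+0.0300+0.0300 = 0.1400 m
S_min ≈ 0.2200+0.2420+0.2560+0.1400  ⇒  S_min = 429/500 m

S_min = 429/500 m = 0.8580 m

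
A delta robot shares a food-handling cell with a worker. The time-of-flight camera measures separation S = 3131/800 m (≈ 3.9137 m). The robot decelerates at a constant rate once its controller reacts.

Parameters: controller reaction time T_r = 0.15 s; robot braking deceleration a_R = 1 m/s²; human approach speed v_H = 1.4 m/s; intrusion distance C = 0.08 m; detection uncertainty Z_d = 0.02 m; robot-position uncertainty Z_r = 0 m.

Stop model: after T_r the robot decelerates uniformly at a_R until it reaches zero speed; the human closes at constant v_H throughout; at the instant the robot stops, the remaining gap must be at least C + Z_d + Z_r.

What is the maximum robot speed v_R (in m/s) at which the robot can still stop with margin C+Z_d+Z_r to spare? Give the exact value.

quadratic (1/2)·v² + (31/20)·v + (-2883/800) = 0
  disc = (31/20)² − 4·(1/2)·(-2883/800) = 961/100 ; √disc = 31/10
  v_R = (−(31/20) + 31/10) / (2·(1/2)) = 31/20 m/s
check:
braking lasts T_s = (31/20)/1 = 1.5500 s
reaction-phase robot travel = 1.5500·0.1500 = 0.2325 m
robot covers 1.5500·1.5500 − ½·1.0000·1.5500² = 1.2012 m while stopping
human closes 1.4000·1.7000 = 2.3800 m
C+Z_d+Z_r = 0.0800+0.0200+0.0000 = 0.1000 m
sum ≈ 0.2325+1.2012+2.3800+0.1000 ≈ 3.9137 m = S ✓

v_R_max = 31/20 m/s = 1.5500 m/s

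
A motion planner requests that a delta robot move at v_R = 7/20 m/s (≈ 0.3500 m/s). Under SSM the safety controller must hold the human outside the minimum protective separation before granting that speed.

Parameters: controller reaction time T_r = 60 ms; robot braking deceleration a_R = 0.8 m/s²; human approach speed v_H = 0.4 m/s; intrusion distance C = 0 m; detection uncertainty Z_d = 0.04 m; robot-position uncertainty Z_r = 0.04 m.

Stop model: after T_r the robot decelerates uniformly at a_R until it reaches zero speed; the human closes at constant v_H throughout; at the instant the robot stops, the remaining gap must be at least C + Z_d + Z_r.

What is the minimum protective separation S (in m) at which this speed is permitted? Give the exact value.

S_min = 241/640 m = 0.3766 m

stop time T_s = (7/20)/(4/5) = 0.4375 s
robot in T_r: 0.3500·0.0600 = 0.0210 m
braking distance = 0.3500²/(2·0.8000) = 0.0766 m
human over T_r+T_s: 0.4000·(0.0600+0.4375) = 0.1990 m
C+Z_d+Z_r = 0.0000+0.0400+0.0400 = 0.0800 m
S_min ≈ 0.0210+0.0766+0.1990+0.0800  ⇒  S_min = 241/640 m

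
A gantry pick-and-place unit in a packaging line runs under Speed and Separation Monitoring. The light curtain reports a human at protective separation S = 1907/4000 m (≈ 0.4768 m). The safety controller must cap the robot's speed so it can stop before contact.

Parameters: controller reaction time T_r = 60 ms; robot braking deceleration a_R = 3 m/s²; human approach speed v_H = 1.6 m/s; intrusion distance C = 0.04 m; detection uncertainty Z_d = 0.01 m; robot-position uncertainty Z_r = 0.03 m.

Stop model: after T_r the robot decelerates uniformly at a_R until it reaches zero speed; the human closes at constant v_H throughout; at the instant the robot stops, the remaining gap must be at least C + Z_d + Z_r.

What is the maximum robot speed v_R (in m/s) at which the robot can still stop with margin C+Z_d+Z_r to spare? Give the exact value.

at the boundary: (1/6)·v² + (89/150)·v + (-1203/4000) = 0
  disc = (89/150)² − 4·(1/6)·(-1203/4000) = 49729/90000 ; √disc = 223/300
  v_R = (−(89/150) + 223/300) / (2·(1/6)) = 9/20 m/s
check:
T_s = v_R/a_R = (9/20)/3 = 0.1500 s
robot covers v_R·T_r = 0.4500·0.0600 = 0.0270 m before braking
braking distance = 0.4500²/(2·3.0000) = 0.0338 m
person approaches 1.6000·(0.0600+0.1500) = 0.3360 m
margins: 0.0400+0.0100+0.0300 = 0.0800 m
sum ≈ 0.0270+0.0338+0.3360+0.0800 ≈ 0.4768 m = S ✓

v_R_max = 9/20 m/s = 0.4500 m/s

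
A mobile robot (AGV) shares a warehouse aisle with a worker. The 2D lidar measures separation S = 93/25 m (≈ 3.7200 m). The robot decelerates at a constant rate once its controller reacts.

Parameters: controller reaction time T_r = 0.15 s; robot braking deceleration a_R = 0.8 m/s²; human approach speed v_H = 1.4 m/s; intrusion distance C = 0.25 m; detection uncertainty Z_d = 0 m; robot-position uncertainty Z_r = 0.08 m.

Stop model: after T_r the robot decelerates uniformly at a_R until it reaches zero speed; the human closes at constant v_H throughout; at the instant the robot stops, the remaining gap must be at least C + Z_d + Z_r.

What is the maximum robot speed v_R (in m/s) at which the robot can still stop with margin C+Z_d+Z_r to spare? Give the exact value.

collect terms ⇒ (5/8)·v_R² + (19/10)·v_R + (-159/50) = 0
  disc = (19/10)² − 4·(5/8)·(-159/50) = 289/25 ; √disc = 17/5
  v_R = (−(19/10) + 17/5) / (2·(5/8)) = 6/5 m/s
check:
stop time T_s = (6/5)/(4/5) = 1.5000 s
reaction-phase robot travel = 1.2000·0.1500 = 0.1800 m
robot under decel: 1.2000²/(2·0.8000) = 0.9000 m
human closes 1.4000·1.6500 = 2.3100 m
C+Z_d+Z_r = 0.2500+0.0000+0.0800 = 0.3300 m
sum ≈ 0.1800+0.9000+2.3100+0.3300 ≈ 3.7200 m = S ✓

v_R_max = 6/5 m/s = 1.2000 m/s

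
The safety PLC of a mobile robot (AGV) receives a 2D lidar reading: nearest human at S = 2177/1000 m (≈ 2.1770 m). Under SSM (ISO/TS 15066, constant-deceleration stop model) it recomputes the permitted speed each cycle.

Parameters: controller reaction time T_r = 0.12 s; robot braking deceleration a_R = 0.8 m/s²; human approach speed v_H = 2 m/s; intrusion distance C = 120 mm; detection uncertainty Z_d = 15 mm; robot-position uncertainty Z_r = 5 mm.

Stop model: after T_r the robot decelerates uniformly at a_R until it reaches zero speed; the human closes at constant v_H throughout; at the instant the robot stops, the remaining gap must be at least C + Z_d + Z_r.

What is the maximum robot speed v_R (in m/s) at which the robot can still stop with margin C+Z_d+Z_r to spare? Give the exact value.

v_R_max = 3/5 m/s = 0.6000 m/s

quadratic (5/8)·v² + (131/50)·v + (-1797/1000) = 0
  disc = (131/50)² − 4·(5/8)·(-1797/1000) = 113569/10000 ; √disc = 337/100
  v_R = (−(131/50) + 337/100) / (2·(5/8)) = 3/5 m/s
check:
stop time T_s = (3/5)/(4/5) = 0.7500 s
robot covers v_R·T_r = 0.6000·0.1200 = 0.0720 m before braking
robot covers 0.6000·0.7500 − ½·0.8000·0.7500² = 0.2250 m while stopping
human over T_r+T_s: 2.0000·(0.1200+0.7500) = 1.7400 m
C+Z_d+Z_r = 0.1200+0.0150+0.0050 = 0.1400 m
sum ≈ 0.0720+0.2250+1.7400+0.1400 ≈ 2.1770 m = S ✓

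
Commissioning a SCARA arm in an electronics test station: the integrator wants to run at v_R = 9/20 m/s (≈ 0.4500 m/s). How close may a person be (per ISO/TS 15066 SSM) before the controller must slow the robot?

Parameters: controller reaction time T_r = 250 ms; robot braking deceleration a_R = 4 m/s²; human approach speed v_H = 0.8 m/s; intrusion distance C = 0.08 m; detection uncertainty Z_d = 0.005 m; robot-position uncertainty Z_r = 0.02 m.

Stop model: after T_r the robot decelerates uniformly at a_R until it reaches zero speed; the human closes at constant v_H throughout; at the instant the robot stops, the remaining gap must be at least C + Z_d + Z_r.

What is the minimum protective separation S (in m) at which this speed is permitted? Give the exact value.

braking lasts T_s = (9/20)/4 = 0.1125 s
robot in T_r: 0.4500·0.2500 = 0.1125 m
braking distance = 0.4500²/(2·4.0000) = 0.0253 m
human over T_r+T_s: 0.8000·(0.2500+0.1125) = 0.2900 m
residual clearance needed = 0.0800+0.0050+0.0200 = 0.1050 m
S_min ≈ 0.1125+0.0253+0.2900+0.1050  ⇒  S_min = 341/640 m

S_min = 341/640 m = 0.5328 m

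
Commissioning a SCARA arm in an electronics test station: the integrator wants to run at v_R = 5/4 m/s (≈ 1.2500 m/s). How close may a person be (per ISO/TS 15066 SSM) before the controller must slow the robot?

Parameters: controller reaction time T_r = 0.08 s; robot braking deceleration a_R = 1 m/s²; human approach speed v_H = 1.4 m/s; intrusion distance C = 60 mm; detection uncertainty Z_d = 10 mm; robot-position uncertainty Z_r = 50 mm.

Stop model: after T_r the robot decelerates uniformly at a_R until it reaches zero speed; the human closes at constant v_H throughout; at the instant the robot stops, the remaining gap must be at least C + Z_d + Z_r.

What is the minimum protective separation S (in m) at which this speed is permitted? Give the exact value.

braking lasts T_s = (5/4)/1 = 1.2500 s
robot in T_r: 1.2500·0.0800 = 0.1000 m
robot covers 1.2500·1.2500 − ½·1.0000·1.2500² = 0.7812 m while stopping
human over T_r+T_s: 1.4000·(0.0800+1.2500) = 1.8620 m
C+Z_d+Z_r = 0.0600+0.0100+0.0500 = 0.1200 m
S_min ≈ 0.1000+0.7812+1.8620+0.1200  ⇒  S_min = 11453/4000 m

S_min = 11453/4000 m = 2.8632 m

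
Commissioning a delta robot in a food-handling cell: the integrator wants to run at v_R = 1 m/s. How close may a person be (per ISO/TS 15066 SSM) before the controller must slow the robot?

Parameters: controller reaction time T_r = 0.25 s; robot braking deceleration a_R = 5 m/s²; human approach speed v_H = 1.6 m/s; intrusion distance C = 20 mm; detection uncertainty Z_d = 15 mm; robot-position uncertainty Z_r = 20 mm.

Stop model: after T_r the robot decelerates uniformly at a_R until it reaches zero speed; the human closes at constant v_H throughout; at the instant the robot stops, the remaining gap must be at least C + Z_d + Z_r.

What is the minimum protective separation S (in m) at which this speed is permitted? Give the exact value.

S_min = 9/8 m = 1.1250 m

stop time T_s = 1/5 = 0.2000 s
robot in T_r: 1.0000·0.2500 = 0.2500 m
braking distance = 1.0000²/(2·5.0000) = 0.1000 m
human closes 1.6000·0.4500 = 0.7200 m
margins: 0.0200+0.0150+0.0200 = 0.0550 m
S_min ≈ 0.2500+0.1000+0.7200+0.0550  ⇒  S_min = 9/8 m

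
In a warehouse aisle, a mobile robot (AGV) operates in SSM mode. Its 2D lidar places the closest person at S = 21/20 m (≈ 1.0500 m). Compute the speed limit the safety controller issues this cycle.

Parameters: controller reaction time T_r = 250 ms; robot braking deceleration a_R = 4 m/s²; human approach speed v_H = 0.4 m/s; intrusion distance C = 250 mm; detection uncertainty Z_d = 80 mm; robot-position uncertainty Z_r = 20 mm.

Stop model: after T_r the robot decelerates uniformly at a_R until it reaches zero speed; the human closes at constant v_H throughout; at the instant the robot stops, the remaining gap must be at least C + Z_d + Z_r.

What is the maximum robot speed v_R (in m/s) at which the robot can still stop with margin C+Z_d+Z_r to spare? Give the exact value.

v_R_max = 6/5 m/s = 1.2000 m/s

at the boundary: (1/8)·v² + (7/20)·v + (-3/5) = 0
  disc = (7/20)² − 4·(1/8)·(-3/5) = 169/400 ; √disc = 13/20
  v_R = (−(7/20) + 13/20) / (2·(1/8)) = 6/5 m/s
check:
stop time T_s = (6/5)/4 = 0.3000 s
robot covers v_R·T_r = 1.2000·0.2500 = 0.3000 m before braking
braking distance = 1.2000²/(2·4.0000) = 0.1800 m
human closes 0.4000·0.5500 = 0.2200 m
margins: 0.2500+0.0800+0.0200 = 0.3500 m
sum ≈ 0.3000+0.1800+0.2200+0.3500 ≈ 1.0500 m = S ✓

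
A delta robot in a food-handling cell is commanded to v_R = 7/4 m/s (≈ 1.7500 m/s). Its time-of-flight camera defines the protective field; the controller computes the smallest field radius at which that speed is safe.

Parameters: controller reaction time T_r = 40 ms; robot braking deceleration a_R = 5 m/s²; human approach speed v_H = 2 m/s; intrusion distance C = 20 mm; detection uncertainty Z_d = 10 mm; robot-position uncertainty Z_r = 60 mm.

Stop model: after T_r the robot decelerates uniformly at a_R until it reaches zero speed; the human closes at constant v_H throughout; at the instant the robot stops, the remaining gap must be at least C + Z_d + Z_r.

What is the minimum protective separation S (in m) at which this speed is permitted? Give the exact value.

S_min = 997/800 m = 1.2463 m

T_s = v_R/a_R = (7/4)/5 = 0.3500 s
robot covers v_R·T_r = 1.7500·0.0400 = 0.0700 m before braking
robot under decel: 1.7500²/(2·5.0000) = 0.3063 m
human closes 2.0000·0.3900 = 0.7800 m
residual clearance needed = 0.0200+0.0100+0.0600 = 0.0900 m
S_min ≈ 0.0700+0.3063+0.7800+0.0900  ⇒  S_min = 997/800 m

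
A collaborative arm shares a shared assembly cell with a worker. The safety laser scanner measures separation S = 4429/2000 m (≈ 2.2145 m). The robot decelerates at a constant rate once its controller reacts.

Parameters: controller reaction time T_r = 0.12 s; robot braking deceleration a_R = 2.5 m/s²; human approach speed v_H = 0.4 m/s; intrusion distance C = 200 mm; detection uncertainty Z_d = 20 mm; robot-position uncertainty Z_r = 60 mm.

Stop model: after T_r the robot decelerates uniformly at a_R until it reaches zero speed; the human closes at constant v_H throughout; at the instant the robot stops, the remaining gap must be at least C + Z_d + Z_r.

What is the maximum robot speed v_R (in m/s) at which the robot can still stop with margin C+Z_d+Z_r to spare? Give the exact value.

v_R_max = 49/20 m/s = 2.4500 m/s

at the boundary: (1/5)·v² + (7/25)·v + (-3773/2000) = 0
  disc = (7/25)² − 4·(1/5)·(-3773/2000) = 3969/2500 ; √disc = 63/50
  v_R = (−(7/25) + 63/50) / (2·(1/5)) = 49/20 m/s
check:
stop time T_s = (49/20)/(5/2) = 0.9800 s
robot in T_r: 2.4500·0.1200 = 0.2940 m
robot under decel: 2.4500²/(2·2.5000) = 1.2005 m
person approaches 0.4000·(0.1200+0.9800) = 0.4400 m
margins: 0.2000+0.0200+0.0600 = 0.2800 m
sum ≈ 0.2940+1.2005+0.4400+0.2800 ≈ 2.2145 m = S ✓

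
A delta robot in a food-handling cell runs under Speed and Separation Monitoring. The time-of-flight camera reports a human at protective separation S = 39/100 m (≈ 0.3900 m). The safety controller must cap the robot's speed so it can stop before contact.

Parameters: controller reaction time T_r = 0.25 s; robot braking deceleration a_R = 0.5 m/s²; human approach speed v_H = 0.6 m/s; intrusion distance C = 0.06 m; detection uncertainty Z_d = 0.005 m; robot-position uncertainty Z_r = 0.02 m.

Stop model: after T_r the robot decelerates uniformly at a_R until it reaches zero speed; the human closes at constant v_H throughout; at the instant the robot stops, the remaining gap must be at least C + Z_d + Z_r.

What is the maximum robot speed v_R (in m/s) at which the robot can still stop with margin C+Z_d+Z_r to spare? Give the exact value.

v_R_max = 1/10 m/s = 0.1000 m/s

at the boundary: (1)·v² + (29/20)·v + (-31/200) = 0
  disc = (29/20)² − 4·(1)·(-31/200) = 1089/400 ; √disc = 33/20
  v_R = (−(29/20) + 33/20) / (2·(1)) = 1/10 m/s
check:
stop time T_s = (1/10)/(1/2) = 0.2000 s
robot covers v_R·T_r = 0.1000·0.2500 = 0.0250 m before braking
braking distance = 0.1000²/(2·0.5000) = 0.0100 m
human over T_r+T_s: 0.6000·(0.2500+0.2000) = 0.2700 m
residual clearance needed = 0.0600+0.0050+0.0200 = 0.0850 m
sum ≈ 0.0250+0.0100+0.2700+0.0850 ≈ 0.3900 m = S ✓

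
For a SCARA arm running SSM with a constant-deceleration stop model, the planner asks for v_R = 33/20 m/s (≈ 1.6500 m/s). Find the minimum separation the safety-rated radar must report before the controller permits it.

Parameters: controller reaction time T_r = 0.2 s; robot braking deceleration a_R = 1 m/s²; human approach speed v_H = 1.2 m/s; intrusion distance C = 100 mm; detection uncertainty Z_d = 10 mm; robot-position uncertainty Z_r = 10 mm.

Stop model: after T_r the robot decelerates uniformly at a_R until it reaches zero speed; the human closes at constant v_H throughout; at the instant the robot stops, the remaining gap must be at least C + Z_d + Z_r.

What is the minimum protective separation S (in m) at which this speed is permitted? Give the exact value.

T_s = v_R/a_R = (33/20)/1 = 1.6500 s
robot in T_r: 1.6500·0.2000 = 0.3300 m
braking distance = 1.6500²/(2·1.0000) = 1.3613 m
human over T_r+T_s: 1.2000·(0.2000+1.6500) = 2.2200 m
C+Z_d+Z_r = 0.1000+0.0100+0.0100 = 0.1200 m
S_min ≈ 0.3300+1.3613+2.2200+0.1200  ⇒  S_min = 129/32 m

S_min = 129/32 m = 4.0312 m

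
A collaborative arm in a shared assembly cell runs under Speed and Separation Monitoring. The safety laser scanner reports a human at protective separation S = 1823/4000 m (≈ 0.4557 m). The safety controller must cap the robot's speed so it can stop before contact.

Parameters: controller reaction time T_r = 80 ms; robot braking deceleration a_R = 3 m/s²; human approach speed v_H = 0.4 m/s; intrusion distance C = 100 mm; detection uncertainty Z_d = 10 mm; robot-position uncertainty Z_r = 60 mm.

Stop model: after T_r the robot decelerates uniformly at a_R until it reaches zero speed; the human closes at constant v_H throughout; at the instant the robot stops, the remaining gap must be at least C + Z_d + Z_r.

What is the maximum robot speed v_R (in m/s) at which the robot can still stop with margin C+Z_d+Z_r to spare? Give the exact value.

quadratic (1/6)·v² + (16/75)·v + (-203/800) = 0
  disc = (16/75)² − 4·(1/6)·(-203/800) = 19321/90000 ; √disc = 139/300
  v_R = (−(16/75) + 139/300) / (2·(1/6)) = 3/4 m/s
check:
braking lasts T_s = (3/4)/3 = 0.2500 s
robot covers v_R·T_r = 0.7500·0.0800 = 0.0600 m before braking
robot under decel: 0.7500²/(2·3.0000) = 0.0938 m
human closes 0.4000·0.3300 = 0.1320 m
residual clearance needed = 0.1000+0.0100+0.0600 = 0.1700 m
sum ≈ 0.0600+0.0938+0.1320+0.1700 ≈ 0.4557 m = S ✓

v_R_max = 3/4 m/s = 0.7500 m/s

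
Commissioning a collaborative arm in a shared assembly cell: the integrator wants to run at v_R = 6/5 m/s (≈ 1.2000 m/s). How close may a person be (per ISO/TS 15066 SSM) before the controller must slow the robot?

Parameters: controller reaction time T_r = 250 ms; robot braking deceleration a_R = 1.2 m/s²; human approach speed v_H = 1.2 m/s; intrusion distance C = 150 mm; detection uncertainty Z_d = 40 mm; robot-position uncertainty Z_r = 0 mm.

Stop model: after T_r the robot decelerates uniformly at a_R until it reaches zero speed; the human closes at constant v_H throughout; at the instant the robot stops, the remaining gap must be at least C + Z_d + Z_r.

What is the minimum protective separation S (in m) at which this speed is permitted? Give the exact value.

S_min = 259/100 m = 2.5900 m

T_s = v_R/a_R = (6/5)/(6/5) = 1.0000 s
robot covers v_R·T_r = 1.2000·0.2500 = 0.3000 m before braking
robot covers 1.2000·1.0000 − ½·1.2000·1.0000² = 0.6000 m while stopping
human over T_r+T_s: 1.2000·(0.2500+1.0000) = 1.5000 m
residual clearance needed = 0.1500+0.0400+0.0000 = 0.1900 m
S_min ≈ 0.3000+0.6000+1.5000+0.1900  ⇒  S_min = 259/100 m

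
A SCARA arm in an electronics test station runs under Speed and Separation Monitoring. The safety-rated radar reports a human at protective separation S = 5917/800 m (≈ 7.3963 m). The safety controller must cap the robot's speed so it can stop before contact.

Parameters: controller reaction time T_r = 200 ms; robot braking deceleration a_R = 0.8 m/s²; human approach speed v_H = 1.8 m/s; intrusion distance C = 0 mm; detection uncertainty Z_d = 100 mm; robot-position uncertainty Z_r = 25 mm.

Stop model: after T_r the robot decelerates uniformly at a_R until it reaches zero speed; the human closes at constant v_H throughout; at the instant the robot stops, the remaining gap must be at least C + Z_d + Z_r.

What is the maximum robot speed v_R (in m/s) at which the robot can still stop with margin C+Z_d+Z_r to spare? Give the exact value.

v_R_max = 19/10 m/s = 1.9000 m/s

collect terms ⇒ (5/8)·v_R² + (49/20)·v_R + (-5529/800) = 0
  disc = (49/20)² − 4·(5/8)·(-5529/800) = 37249/1600 ; √disc = 193/40
  v_R = (−(49/20) + 193/40) / (2·(5/8)) = 19/10 m/s
check:
stop time T_s = (19/10)/(4/5) = 2.3750 s
robot in T_r: 1.9000·0.2000 = 0.3800 m
robot under decel: 1.9000²/(2·0.8000) = 2.2563 m
person approaches 1.8000·(0.2000+2.3750) = 4.6350 m
residual clearance needed = 0.0000+0.1000+0.0250 = 0.1250 m
sum ≈ 0.3800+2.2563+4.6350+0.1250 ≈ 7.3963 m = S ✓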